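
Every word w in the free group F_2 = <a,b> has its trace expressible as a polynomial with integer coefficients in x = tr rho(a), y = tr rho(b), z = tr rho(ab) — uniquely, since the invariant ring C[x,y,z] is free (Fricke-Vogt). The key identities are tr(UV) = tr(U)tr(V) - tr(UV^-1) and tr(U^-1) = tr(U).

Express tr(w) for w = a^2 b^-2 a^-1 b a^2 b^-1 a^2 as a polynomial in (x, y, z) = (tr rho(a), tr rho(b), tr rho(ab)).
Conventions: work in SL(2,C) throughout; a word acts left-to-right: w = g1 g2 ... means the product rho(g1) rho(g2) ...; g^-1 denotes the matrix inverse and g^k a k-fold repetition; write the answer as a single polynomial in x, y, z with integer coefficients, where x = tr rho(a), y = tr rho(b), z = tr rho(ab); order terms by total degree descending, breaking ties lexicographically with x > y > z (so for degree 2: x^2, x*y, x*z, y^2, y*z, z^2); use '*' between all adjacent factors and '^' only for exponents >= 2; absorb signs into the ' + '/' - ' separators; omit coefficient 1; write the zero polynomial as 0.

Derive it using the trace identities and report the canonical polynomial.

-x^6*y^3*z + x^7*y^2 + x^5*y^4 + 2*x^5*y^2*z^2 - x^6*y*z + 2*x^4*y^3*z - x^4*y*z^3 - 6*x^5*y^2 - 3*x^3*y^4 - 5*x^3*y^2*z^2 + 4*x^4*y*z + x^2*y^3*z + 2*x^2*y*z^3 + 10*x^3*y^2 + x^3*z^2 + x*y^4 + x*y^2*z^2 - 4*x^2*y*z - 2*x*y^2 - x*z^2 - y*z - x

trace(b a^2) = trace(a) * trace(b a) - trace(b)   [square of a] = x*z - y
next, trace(a^2 b a) = trace(a) * trace(b a^2) - trace(b a)   [square of a] = x^2*z - x*y - z
and trace(b a^4) = trace(a) * trace(a^2 b a) - trace(a^2 b)   [square of a] = x^3*z - x^2*y - 2*x*z + y
trace(b a^5) = trace(a) * trace(b a^4) - trace(b a^3)   [square of a] = x^4*z - x^3*y - 3*x^2*z + 2*x*y + z
and trace(a^2) = trace(a) * trace(a) - trace(1)   [square of a] = x^2 - 2
trace(a^3) = trace(a) * trace(a^2) - trace(a)   [square of a] = x^3 - 3*x
trace(a^4) = trace(a) * trace(a^3) - trace(a^2)   [square of a] = x^4 - 4*x^2 + 2
and trace(a^3 b^2 a) = trace(b) * trace(a^4 b) - trace(a^4)   [square of b] = x^3*y*z - x^4 - x^2*y^2 - 2*x*y*z + 4*x^2 + y^2 - 2
trace(a^3 b^2) = trace(b) * trace(a^3 b) - trace(a^3)   [square of b] = x^2*y*z - x^3 - x*y^2 - y*z + 3*x
trace(a^3 b^2 a^2) = trace(a) * trace(a^3 b^2 a) - trace(a^3 b^2)   [square of a] = x^4*y*z - x^5 - x^3*y^2 - 3*x^2*y*z + 5*x^3 + 2*x*y^2 + y*z - 5*x
next, trace(b a^6 b) = trace(a) * trace(a^3 b^2 a^2) - trace(a^3 b^2 a)   [square of a] = x^5*y*z - x^6 - x^4*y^2 - 4*x^3*y*z + 6*x^4 + 3*x^2*y^2 + 3*x*y*z - 9*x^2 - y^2 + 2
trace(b a b a) = trace(b a) * trace(b a) - trace(1)   [split at a repeated b] = z^2 - 2
and trace(b a b) = trace(b) * trace(a b) - trace(a)   [square of b] = y*z - x
and trace(b a b a^2) = trace(a) * trace(b a b a) - trace(b a b)   [square of a] = x*z^2 - y*z - x
trace(a^2 b a b a) = trace(a) * trace(b a b a^2) - trace(b a b a)   [square of a] = x^2*z^2 - x*y*z - x^2 - z^2 + 2
and trace(a^2 b a b a^2) = trace(a) * trace(a^2 b a b a) - trace(a^2 b a b)   [square of a] = x^3*z^2 - x^2*y*z - x^3 - 2*x*z^2 + y*z + 3*x
trace(a^4 b a b a) = trace(a) * trace(a^2 b a b a^2) - trace(a^2 b a b a)   [square of a] = x^4*z^2 - x^3*y*z - x^4 - 3*x^2*z^2 + 2*x*y*z + 4*x^2 + z^2 - 2
trace(b a^6 b a) = trace(a) * trace(a^4 b a b a) - trace(a^4 b a b)   [square of a] = x^5*z^2 - x^4*y*z - x^5 - 4*x^3*z^2 + 3*x^2*y*z + 5*x^3 + 3*x*z^2 - y*z - 5*x
and trace(a^-1 b a^6 b) = trace(b a^6 b) * trace(a) - trace(b a^6 b a)   [inverse elimination on a] = x^6*y*z - x^7 - x^5*y^2 - x^5*z^2 - 3*x^4*y*z + 7*x^5 + 3*x^3*y^2 + 4*x^3*z^2 - 14*x^3 - x*y^2 - 3*x*z^2 + y*z + 7*x
and trace(a^4 b^-1 a^-1 b a^2) = trace(a^-1 b a^6) * trace(b) - trace(a^-1 b a^6 b)   [inverse elimination on b] = -x^6*y*z + x^7 + x^5*y^2 + x^5*z^2 + 4*x^4*y*z - 7*x^5 - 4*x^3*y^2 - 4*x^3*z^2 - 3*x^2*y*z + 14*x^3 + 3*x*y^2 + 3*x*z^2 - 7*x
next, trace(a^2 b a^4) = trace(a) * trace(a^4 b a) - trace(a^4 b)   [square of a] = x^5*z - x^4*y - 4*x^3*z + 3*x^2*y + 3*x*z - y
trace(b a^2 b) = trace(b) * trace(a^2 b) - trace(a^2)   [square of b] = x*y*z - x^2 - y^2 + 2
and trace(b a^2 b a^2) = trace(a) * trace(b a^2 b a) - trace(b a^2 b)   [square of a] = x^2*z^2 - 2*x*y*z + y^2 - 2
trace(a b a^2 b a^2) = trace(a) * trace(b a^2 b a^2) - trace(b a^2 b a)   [square of a] = x^3*z^2 - 2*x^2*y*z + x*y^2 - x*z^2 + y*z - x
next, trace(a b a^2 b a^3) = trace(a) * trace(a b a^2 b a^2) - trace(a b a^2 b a)   [square of a] = x^4*z^2 - 2*x^3*y*z + x^2*y^2 - 2*x^2*z^2 + 3*x*y*z - x^2 - y^2 + 2
trace(a b a^2 b a^4) = trace(a) * trace(a b a^2 b a^3) - trace(a b a^2 b a^2)   [square of a] = x^5*z^2 - 2*x^4*y*z + x^3*y^2 - 3*x^3*z^2 + 5*x^2*y*z - x^3 - 2*x*y^2 + x*z^2 - y*z + 3*x
next, trace(b a b a b a) = trace(b a b a) * trace(b a) - trace(a b)   [split at a repeated b] = z^3 - 3*z
trace(b a b a b) = trace(b) * trace(a b a b) - trace(a b a)   [square of b] = y*z^2 - x*z - y
trace(b a^2 b a b a) = trace(a) * trace(b a b a b a) - trace(b a b a b)   [square of a] = x*z^3 - y*z^2 - 2*x*z + y
next, trace(b a b^2) = trace(b) * trace(a b^2) - trace(a b)   [square of b] = y^2*z - x*y - z
trace(b a^2 b a b) = trace(a) * trace(b a b^2 a) - trace(b a b^2)   [square of a] = x*y*z^2 - x^2*z - y^2*z + z
trace(b a b a^2 b a^2) = trace(a) * trace(b a^2 b a b a) - trace(b a^2 b a b)   [square of a] = x^2*z^3 - 2*x*y*z^2 - x^2*z + y^2*z + x*y - z
and trace(b a b a^2 b a^3) = trace(a) * trace(b a b a^2 b a^2) - trace(b a b a^2 b a)   [square of a] = x^3*z^3 - 2*x^2*y*z^2 - x^3*z + x*y^2*z - x*z^3 + x^2*y + y*z^2 + x*z - y
trace(a b a^2 b a^4 b) = trace(a) * trace(b a b a^2 b a^3) - trace(b a b a^2 b a^2)   [square of a] = x^4*z^3 - 2*x^3*y*z^2 - x^4*z + x^2*y^2*z - 2*x^2*z^3 + x^3*y + 3*x*y*z^2 + 2*x^2*z - y^2*z - 2*x*y + z
next, trace(b a^2 b a^4 b^-1 a) = trace(a b a^2 b a^4) * trace(b) - trace(a b a^2 b a^4 b)   [inverse elimination on b] = x^5*y*z^2 - 2*x^4*y^2*z - x^4*z^3 + x^3*y^3 - x^3*y*z^2 + x^4*z + 4*x^2*y^2*z + 2*x^2*z^3 - 2*x^3*y - 2*x*y^3 - 2*x*y*z^2 - 2*x^2*z + 5*x*y - z
next, trace(a^4 b^-1 a^-1 b a^2 b) = trace(b a^2 b a^4 b^-1) * trace(a) - trace(b a^2 b a^4 b^-1 a)   [inverse elimination on a] = -x^5*y*z^2 + x^6*z + 2*x^4*y^2*z + x^4*z^3 - x^5*y - x^3*y^3 + x^3*y*z^2 - 5*x^4*z - 4*x^2*y^2*z - 2*x^2*z^3 + 5*x^3*y + 2*x*y^3 + 2*x*y*z^2 + 5*x^2*z - 6*x*y + z
next, trace(b^-1 a^-1 b a^2 b^-1 a^4) = trace(a^4 b^-1 a^-1 b a^2) * trace(b) - trace(a^4 b^-1 a^-1 b a^2 b)   [inverse elimination on b] = -x^6*y^2*z + x^7*y + x^5*y^3 + 2*x^5*y*z^2 - x^6*z + 2*x^4*y^2*z - x^4*z^3 - 6*x^5*y - 3*x^3*y^3 - 5*x^3*y*z^2 + 5*x^4*z + x^2*y^2*z + 2*x^2*z^3 + 9*x^3*y + x*y^3 + x*y*z^2 - 5*x^2*z - x*y - z
next, trace(b a^2 b^-1 a^3) = trace(a^3 b a^2) * trace(b) - trace(a^3 b a^2 b)   [inverse elimination on b] = x^4*y*z - x^3*y^2 - x^3*z^2 - x^2*y*z + x*y^2 + x*z^2 + x
trace(a^2 b^-2 a^-1 b a^2 b^-1 a^2) = trace(b^-1 a^-1 b a^2 b^-1 a^4) * trace(b) - trace(b^-1 a^-1 b a^2 b^-1 a^4 b)   [inverse elimination on b] = -x^6*y^3*z + x^7*y^2 + x^5*y^4 + 2*x^5*y^2*z^2 - x^6*y*z + 2*x^4*y^3*z - x^4*y*z^3 - 6*x^5*y^2 - 3*x^3*y^4 - 5*x^3*y^2*z^2 + 4*x^4*y*z + x^2*y^3*z + 2*x^2*y*z^3 + 10*x^3*y^2 + x^3*z^2 + x*y^4 + x*y^2*z^2 - 4*x^2*y*z - 2*x*y^2 - x*z^2 - y*z - x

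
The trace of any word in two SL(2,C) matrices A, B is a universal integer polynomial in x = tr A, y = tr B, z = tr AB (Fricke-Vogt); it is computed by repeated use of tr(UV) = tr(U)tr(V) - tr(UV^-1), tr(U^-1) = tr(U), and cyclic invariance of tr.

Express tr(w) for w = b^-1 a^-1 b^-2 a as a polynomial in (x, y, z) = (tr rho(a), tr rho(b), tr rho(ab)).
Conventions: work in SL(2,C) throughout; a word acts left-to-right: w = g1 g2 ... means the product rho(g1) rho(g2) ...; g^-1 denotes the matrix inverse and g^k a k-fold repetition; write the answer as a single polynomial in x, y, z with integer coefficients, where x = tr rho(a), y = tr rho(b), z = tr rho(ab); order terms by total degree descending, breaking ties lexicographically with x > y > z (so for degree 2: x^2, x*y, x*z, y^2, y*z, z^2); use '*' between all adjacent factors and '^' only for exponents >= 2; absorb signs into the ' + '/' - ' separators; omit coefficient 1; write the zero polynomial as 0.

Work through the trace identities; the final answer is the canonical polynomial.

x*y^2*z - x^2*y - y*z^2 + y

use: trace(a b^-1) = trace(a) * trace(b) - trace(a b)   [inverse elimination on b] = x*y - z
apply: trace(b^-1 a b^-1) = trace(a b^-1) * trace(b) - trace(a)   [inverse elimination on b] = x*y^2 - y*z - x
trace(a^2) = trace(a) * trace(a) - trace(1)   [square of a] = x^2 - 2
apply: trace(a^2 b) = trace(a) * trace(b a) - trace(b)   [square of a] = x*z - y
use: trace(a b^-1 a) = trace(a^2) * trace(b) - trace(a^2 b)   [inverse elimination on b] = x^2*y - x*z - y
trace(a b a b) = trace(b a) * trace(b a) - trace(1)   [split at a repeated b] = z^2 - 2
trace(a b^-1 a b) = trace(a b a) * trace(b) - trace(a b a b)   [inverse elimination on b] = x*y*z - y^2 - z^2 + 2
trace(b^-1 a b^-1 a) = trace(a b^-1 a) * trace(b) - trace(a b^-1 a b)   [inverse elimination on b] = x^2*y^2 - 2*x*y*z + z^2 - 2
trace(b^-1 a b^-1 a^-1) = trace(b^-1 a b^-1) * trace(a) - trace(b^-1 a b^-1 a)   [inverse elimination on a] = x*y*z - x^2 - z^2 + 2
apply: trace(b^-1 a^-1 b^-2 a) = trace(b^-1 a b^-1 a^-1) * trace(b) - trace(b^-1 a b^-1 a^-1 b)   [inverse elimination on b] = x*y^2*z - x^2*y - y*z^2 + y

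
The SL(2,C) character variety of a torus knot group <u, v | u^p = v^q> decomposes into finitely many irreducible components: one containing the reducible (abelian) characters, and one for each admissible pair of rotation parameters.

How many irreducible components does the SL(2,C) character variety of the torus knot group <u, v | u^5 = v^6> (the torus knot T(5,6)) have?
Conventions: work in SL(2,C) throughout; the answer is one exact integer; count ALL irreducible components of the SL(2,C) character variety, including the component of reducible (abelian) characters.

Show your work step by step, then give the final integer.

For T(5,6): irreducibility forces the central element u^5 = v^6 to one of +I, -I.
So on each irreducible component the traces are pinned: tr(u) = 2*cos(pi*alpha/5) with 1 <= alpha <= 4, tr(v) = 2*cos(pi*beta/6) with 1 <= beta <= 5.
The two central values (-1)^alpha I and (-1)^beta I must be the same matrix, so alpha and beta share a parity.
Counting: 2 odd alphas x 3 odd betas + 2 even alphas x 2 even betas = 6 + 4 = 10.
That is 10 components of irreducible characters, and with the reducible (abelian) component the total is 11.

11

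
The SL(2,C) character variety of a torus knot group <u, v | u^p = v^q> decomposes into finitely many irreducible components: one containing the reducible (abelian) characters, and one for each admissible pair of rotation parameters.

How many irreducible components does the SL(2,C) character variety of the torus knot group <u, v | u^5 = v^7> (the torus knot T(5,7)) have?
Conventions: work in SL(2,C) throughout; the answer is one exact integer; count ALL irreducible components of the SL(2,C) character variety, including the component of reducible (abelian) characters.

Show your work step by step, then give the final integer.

13

In the torus knot group T(5,7), u^5 = v^7 is central, so an irreducible representation sends it to +I or -I (Schur).
On an irreducible component, tr(u) is locked at 2*cos(pi*alpha/5) for some alpha in 1..4, and tr(v) at 2*cos(pi*beta/7) for some beta in 1..6.
The two central values (-1)^alpha I and (-1)^beta I must be the same matrix, so alpha and beta share a parity.
Counting: 2 odd alphas x 3 odd betas + 2 even alphas x 3 even betas = 6 + 6 = 12.
That is 12 components of irreducible characters, and with the reducible (abelian) component the total is 13.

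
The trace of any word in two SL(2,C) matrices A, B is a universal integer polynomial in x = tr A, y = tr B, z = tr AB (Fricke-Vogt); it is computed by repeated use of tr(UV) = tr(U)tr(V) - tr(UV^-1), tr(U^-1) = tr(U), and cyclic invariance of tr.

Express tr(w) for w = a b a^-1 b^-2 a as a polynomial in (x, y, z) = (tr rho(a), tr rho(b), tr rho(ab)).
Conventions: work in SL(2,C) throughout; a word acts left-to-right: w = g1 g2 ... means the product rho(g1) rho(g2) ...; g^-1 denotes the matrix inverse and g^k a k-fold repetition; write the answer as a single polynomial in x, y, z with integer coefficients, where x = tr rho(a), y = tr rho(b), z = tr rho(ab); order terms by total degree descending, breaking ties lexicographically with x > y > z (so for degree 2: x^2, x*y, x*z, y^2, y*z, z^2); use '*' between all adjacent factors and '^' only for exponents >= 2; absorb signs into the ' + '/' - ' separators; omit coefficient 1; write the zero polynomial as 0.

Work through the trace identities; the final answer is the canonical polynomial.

apply: tr(a^2) = tr(a)*tr(a) - tr(1) = x^2 - 2
tr(a b a) = tr(a)*tr(b a) - tr(b) = x*z - y
tr(a^2 b a) = tr(a)*tr(a b a) - tr(a b) = x^2*z - x*y - z
tr(b a b a) = tr(a b)*tr(a b) - tr(1)   [split at repeated a] = z^2 - 2
apply: tr(b a b) = tr(b)*tr(a b) - tr(a) = y*z - x
tr(a^2 b a b) = tr(a)*tr(b a b a) - tr(b a b) = x*z^2 - y*z - x
tr(b^-1 a^2 b a) = tr(a^2 b a)*tr(b) - tr(a^2 b a b) = x^2*y*z - x*y^2 - x*z^2 + x
apply: tr(a^2 b a^-1 b^-1) = tr(b^-1 a^2 b)*tr(a) - tr(b^-1 a^2 b a) = -x^2*y*z + x^3 + x*y^2 + x*z^2 - 3*x
tr(a b a^-1 b^-2 a) = tr(a^2 b a^-1 b^-1)*tr(b) - tr(a^2 b a^-1) = -x^2*y^2*z + x^3*y + x*y^3 + x*y*z^2 - 3*x*y - z

-x^2*y^2*z + x^3*y + x*y^3 + x*y*z^2 - 3*x*y - z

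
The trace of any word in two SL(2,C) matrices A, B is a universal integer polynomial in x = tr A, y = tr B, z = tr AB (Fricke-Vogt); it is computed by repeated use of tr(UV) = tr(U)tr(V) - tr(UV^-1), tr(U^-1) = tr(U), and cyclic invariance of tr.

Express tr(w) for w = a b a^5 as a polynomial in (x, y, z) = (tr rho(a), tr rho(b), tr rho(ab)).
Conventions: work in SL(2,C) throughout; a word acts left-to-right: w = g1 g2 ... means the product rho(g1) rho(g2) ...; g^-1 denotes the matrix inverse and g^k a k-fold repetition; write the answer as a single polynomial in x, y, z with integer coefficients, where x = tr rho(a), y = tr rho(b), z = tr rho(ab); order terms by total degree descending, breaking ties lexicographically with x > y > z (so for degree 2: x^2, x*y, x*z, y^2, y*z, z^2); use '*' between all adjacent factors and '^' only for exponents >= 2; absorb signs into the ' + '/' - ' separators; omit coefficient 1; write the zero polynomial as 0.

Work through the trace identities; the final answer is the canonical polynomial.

x^5*z - x^4*y - 4*x^3*z + 3*x^2*y + 3*x*z - y

use: trace(b a^2) = trace(a) * trace(b a) - trace(b)   [square of a] = x*z - y
trace(a^2 b a) = trace(a) * trace(b a^2) - trace(b a)   [square of a] = x^2*z - x*y - z
trace(a b a^3) = trace(a) * trace(a^2 b a) - trace(a^2 b)   [square of a] = x^3*z - x^2*y - 2*x*z + y
use: trace(a^2 b a^3) = trace(a) * trace(a b a^3) - trace(a b a^2)   [square of a] = x^4*z - x^3*y - 3*x^2*z + 2*x*y + z
trace(a b a^5) = trace(a) * trace(a^2 b a^3) - trace(a^2 b a^2)   [square of a] = x^5*z - x^4*y - 4*x^3*z + 3*x^2*y + 3*x*z - y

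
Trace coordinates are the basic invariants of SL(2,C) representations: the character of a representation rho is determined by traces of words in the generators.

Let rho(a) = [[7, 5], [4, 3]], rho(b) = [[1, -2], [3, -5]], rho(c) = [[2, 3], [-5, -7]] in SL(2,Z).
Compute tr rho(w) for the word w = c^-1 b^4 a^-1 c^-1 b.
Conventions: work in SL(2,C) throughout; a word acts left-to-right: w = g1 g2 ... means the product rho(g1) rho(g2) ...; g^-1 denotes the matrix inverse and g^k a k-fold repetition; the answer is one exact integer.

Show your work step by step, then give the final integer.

-733999

rho(c^-1) = [[-7, -3], [5, 2]]
... * rho(b) = [[1, -2], [3, -5]]  ->  [[-16, 29], [11, -20]]
... * rho(b) = [[1, -2], [3, -5]]  ->  [[71, -113], [-49, 78]]
... * rho(b) = [[1, -2], [3, -5]]  ->  [[-268, 423], [185, -292]]
... * rho(b) = [[1, -2], [3, -5]]  ->  [[1001, -1579], [-691, 1090]]
... * rho(a^-1) = [[3, -5], [-4, 7]]  ->  [[9319, -16058], [-6433, 11085]]
... * rho(c^-1) = [[-7, -3], [5, 2]]  ->  [[-145523, -60073], [100456, 41469]]
... * rho(b) = [[1, -2], [3, -5]]  ->  [[-325742, 591411], [224863, -408257]]
tr = -325742 + -408257 = -733999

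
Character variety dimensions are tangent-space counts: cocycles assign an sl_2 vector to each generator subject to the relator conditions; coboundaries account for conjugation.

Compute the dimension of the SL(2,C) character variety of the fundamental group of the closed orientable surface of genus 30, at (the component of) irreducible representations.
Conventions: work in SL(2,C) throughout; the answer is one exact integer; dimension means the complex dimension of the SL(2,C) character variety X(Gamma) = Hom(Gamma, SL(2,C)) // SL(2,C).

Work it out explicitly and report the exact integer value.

The genus-30 surface group: 2g = 60 generators, one relator prod [a_i, b_i].
Before the relator condition, cocycle space has dim 3*60 = 180.
At an irreducible rho, H^2 = coker(d_2) vanishes (Poincare duality: H^2 is dual to H^0 = invariants = 0), so d_2 is surjective onto sl_2 and dim Z^1 = 180 - 3 = 177.
As always at irreducible rho, dim B^1 = 3.
dim H^1 = 177 - 3 = 174 = dim X.

174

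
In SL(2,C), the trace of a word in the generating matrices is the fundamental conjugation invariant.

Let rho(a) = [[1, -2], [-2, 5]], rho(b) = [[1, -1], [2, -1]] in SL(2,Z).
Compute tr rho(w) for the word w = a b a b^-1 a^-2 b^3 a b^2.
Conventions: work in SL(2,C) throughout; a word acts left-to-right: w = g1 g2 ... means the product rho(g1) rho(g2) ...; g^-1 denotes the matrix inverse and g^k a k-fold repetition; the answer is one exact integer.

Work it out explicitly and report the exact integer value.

-14694

rho(a) = [[1, -2], [-2, 5]]
... * rho(b) = [[1, -1], [2, -1]]  ->  [[-3, 1], [8, -3]]
... * rho(a) = [[1, -2], [-2, 5]]  ->  [[-5, 11], [14, -31]]
... * rho(b^-1) = [[-1, 1], [-2, 1]]  ->  [[-17, 6], [48, -17]]
... * rho(a^-1) = [[5, 2], [2, 1]]  ->  [[-73, -28], [206, 79]]
... * rho(a^-1) = [[5, 2], [2, 1]]  ->  [[-421, -174], [1188, 491]]
... * rho(b) = [[1, -1], [2, -1]]  ->  [[-769, 595], [2170, -1679]]
... * rho(b) = [[1, -1], [2, -1]]  ->  [[421, 174], [-1188, -491]]
... * rho(b) = [[1, -1], [2, -1]]  ->  [[769, -595], [-2170, 1679]]
... * rho(a) = [[1, -2], [-2, 5]]  ->  [[1959, -4513], [-5528, 12735]]
... * rho(b) = [[1, -1], [2, -1]]  ->  [[-7067, 2554], [19942, -7207]]
... * rho(b) = [[1, -1], [2, -1]]  ->  [[-1959, 4513], [5528, -12735]]
tr = -1959 + -12735 = -14694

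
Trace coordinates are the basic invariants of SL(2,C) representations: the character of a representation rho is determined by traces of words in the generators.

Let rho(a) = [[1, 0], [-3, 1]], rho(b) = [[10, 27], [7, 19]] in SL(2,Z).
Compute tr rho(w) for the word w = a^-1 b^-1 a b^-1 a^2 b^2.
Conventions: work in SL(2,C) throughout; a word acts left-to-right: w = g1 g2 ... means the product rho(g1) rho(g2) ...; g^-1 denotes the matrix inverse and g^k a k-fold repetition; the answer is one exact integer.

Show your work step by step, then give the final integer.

rho(a^-1) = [[1, 0], [3, 1]]
... * rho(b^-1) = [[19, -27], [-7, 10]]  ->  [[19, -27], [50, -71]]
... * rho(a) = [[1, 0], [-3, 1]]  ->  [[100, -27], [263, -71]]
... * rho(b^-1) = [[19, -27], [-7, 10]]  ->  [[2089, -2970], [5494, -7811]]
... * rho(a) = [[1, 0], [-3, 1]]  ->  [[10999, -2970], [28927, -7811]]
... * rho(a) = [[1, 0], [-3, 1]]  ->  [[19909, -2970], [52360, -7811]]
... * rho(b) = [[10, 27], [7, 19]]  ->  [[178300, 481113], [468923, 1265311]]
... * rho(b) = [[10, 27], [7, 19]]  ->  [[5150791, 13955247], [13546407, 36701830]]
tr = 5150791 + 36701830 = 41852621

41852621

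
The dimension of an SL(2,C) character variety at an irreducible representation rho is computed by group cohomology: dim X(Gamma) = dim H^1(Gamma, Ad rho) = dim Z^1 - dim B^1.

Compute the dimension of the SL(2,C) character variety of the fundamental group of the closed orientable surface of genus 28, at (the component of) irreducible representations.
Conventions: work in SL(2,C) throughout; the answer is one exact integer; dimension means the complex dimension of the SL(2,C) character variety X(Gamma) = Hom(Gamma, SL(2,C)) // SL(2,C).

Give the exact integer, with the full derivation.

Gamma = pi_1(Sigma_28) = < a_1, b_1, ..., a_28, b_28 | prod [a_i, b_i] > has 2g = 56 generators and 1 relator.
A cocycle assigns one sl_2 vector per generator subject to the relator condition d_2(z) = 0: dim of the unconstrained space is 3*2g = 168.
d_2 is surjective at irreducible rho (its cokernel H^2 is dual to H^0 = 0), so dim Z^1 = 168 - 3 = 165.
dim B^1 = 3 (coboundaries, injective at irreducible rho).
dim X = dim H^1 = 165 - 3 = 162.

162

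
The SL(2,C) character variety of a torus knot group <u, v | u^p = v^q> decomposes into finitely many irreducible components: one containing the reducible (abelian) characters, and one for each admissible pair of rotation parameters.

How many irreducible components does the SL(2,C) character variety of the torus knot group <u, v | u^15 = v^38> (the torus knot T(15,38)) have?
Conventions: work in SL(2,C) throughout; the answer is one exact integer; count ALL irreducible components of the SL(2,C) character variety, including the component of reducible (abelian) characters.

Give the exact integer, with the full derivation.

260

In the torus knot group T(15,38), u^15 = v^38 is central, so an irreducible representation sends it to +I or -I (Schur).
This locks tr(u) to 2*cos(pi*alpha/15), alpha in 1..14, and tr(v) to 2*cos(pi*beta/38), beta in 1..37, on each component of irreducible characters.
u^15 = (-1)^alpha I and v^38 = (-1)^beta I must agree, so alpha and beta have equal parity.
Counting: 7 odd alphas x 19 odd betas + 7 even alphas x 18 even betas = 133 + 126 = 259.
That is 259 components of irreducible characters, and with the reducible (abelian) component the total is 260.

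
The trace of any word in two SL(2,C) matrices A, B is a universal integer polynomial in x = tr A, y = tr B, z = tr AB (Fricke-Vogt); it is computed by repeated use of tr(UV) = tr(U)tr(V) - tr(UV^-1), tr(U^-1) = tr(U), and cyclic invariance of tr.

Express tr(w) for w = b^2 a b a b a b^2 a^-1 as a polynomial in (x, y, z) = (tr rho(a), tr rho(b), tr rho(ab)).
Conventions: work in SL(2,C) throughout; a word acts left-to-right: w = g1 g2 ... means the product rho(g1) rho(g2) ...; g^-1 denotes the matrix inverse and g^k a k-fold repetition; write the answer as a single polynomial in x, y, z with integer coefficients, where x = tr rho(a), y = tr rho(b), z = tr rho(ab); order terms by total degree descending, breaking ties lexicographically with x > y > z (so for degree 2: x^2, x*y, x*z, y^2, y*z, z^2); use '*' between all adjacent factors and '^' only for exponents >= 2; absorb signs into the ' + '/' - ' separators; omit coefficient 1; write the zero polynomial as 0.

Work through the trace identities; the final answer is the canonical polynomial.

trace(a b a b) = trace(b a) trace(b a) - trace(1)   [split at repeated b] = z^2 - 2
trace(a b a b a b) = trace(a b a b) trace(a b) - trace(b a)   [split at repeated a] = z^3 - 3*z
trace(b a b) = trace(b) trace(a b) - trace(a) = y*z - x
trace(a b a b a) = trace(a) trace(b a b a) - trace(b a b) = x*z^2 - y*z - x
trace(b a b a b a b) = trace(b) trace(a b a b a b) - trace(a b a b a) = y*z^3 - x*z^2 - 2*y*z + x
trace(a b a b a b^3) = trace(b) trace(b a b a b a b) - trace(b a b a b a) = y^2*z^3 - x*y*z^2 - 2*y^2*z - z^3 + x*y + 3*z
trace(b^2 a b a b a b^2) = trace(b) trace(a b a b a b^3) - trace(a b a b a b^2) = y^3*z^3 - x*y^2*z^2 - 2*y^3*z - 2*y*z^3 + x*y^2 + x*z^2 + 5*y*z - x
trace(a b a b a b a b) = trace(a b a b a b) trace(a b) - trace(b a b a)   [split at repeated a] = z^4 - 4*z^2 + 2
trace(a b a) = trace(a) trace(b a) - trace(b) = x*z - y
trace(b a b a b) = trace(b) trace(a b a b) - trace(a b a) = y*z^2 - x*z - y
trace(a b a b a b a) = trace(a) trace(b a b a b a) - trace(b a b a b) = x*z^3 - y*z^2 - 2*x*z + y
trace(a b^2 a b a b a b) = trace(b) trace(a b a b a b a b) - trace(a b a b a b a) = y*z^4 - x*z^3 - 3*y*z^2 + 2*x*z + y
trace(a b a b a^2) = trace(a) trace(b a b a^2) - trace(b a b a) = x^2*z^2 - x*y*z - x^2 - z^2 + 2
trace(a b^2 a b a b a) = trace(b) trace(a b a b a^2 b) - trace(a b a b a^2) = x*y*z^3 - x^2*z^2 - y^2*z^2 - x*y*z + x^2 + y^2 + z^2 - 2
trace(b^2 a b a b a b^2 a) = trace(b) trace(a b^2 a b a b a b) - trace(a b^2 a b a b a) = y^2*z^4 - 2*x*y*z^3 + x^2*z^2 - 2*y^2*z^2 + 3*x*y*z - x^2 - z^2 + 2
trace(b^2 a b a b a b^2 a^-1) = trace(b^2 a b a b a b^2) trace(a) - trace(b^2 a b a b a b^2 a) = x*y^3*z^3 - x^2*y^2*z^2 - y^2*z^4 - 2*x*y^3*z + x^2*y^2 + 2*y^2*z^2 + 2*x*y*z + z^2 - 2

x*y^3*z^3 - x^2*y^2*z^2 - y^2*z^4 - 2*x*y^3*z + x^2*y^2 + 2*y^2*z^2 + 2*x*y*z + z^2 - 2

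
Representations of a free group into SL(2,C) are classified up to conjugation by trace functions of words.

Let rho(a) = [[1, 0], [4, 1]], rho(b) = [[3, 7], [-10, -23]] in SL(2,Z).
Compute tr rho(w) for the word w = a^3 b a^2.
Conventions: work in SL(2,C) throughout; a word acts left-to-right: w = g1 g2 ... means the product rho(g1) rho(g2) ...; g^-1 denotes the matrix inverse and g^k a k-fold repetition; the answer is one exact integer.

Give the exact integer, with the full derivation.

rho(a) = [[1, 0], [4, 1]]
... * rho(a) = [[1, 0], [4, 1]]  ->  [[1, 0], [8, 1]]
... * rho(a) = [[1, 0], [4, 1]]  ->  [[1, 0], [12, 1]]
... * rho(b) = [[3, 7], [-10, -23]]  ->  [[3, 7], [26, 61]]
... * rho(a) = [[1, 0], [4, 1]]  ->  [[31, 7], [270, 61]]
... * rho(a) = [[1, 0], [4, 1]]  ->  [[59, 7], [514, 61]]
tr = 59 + 61 = 120

120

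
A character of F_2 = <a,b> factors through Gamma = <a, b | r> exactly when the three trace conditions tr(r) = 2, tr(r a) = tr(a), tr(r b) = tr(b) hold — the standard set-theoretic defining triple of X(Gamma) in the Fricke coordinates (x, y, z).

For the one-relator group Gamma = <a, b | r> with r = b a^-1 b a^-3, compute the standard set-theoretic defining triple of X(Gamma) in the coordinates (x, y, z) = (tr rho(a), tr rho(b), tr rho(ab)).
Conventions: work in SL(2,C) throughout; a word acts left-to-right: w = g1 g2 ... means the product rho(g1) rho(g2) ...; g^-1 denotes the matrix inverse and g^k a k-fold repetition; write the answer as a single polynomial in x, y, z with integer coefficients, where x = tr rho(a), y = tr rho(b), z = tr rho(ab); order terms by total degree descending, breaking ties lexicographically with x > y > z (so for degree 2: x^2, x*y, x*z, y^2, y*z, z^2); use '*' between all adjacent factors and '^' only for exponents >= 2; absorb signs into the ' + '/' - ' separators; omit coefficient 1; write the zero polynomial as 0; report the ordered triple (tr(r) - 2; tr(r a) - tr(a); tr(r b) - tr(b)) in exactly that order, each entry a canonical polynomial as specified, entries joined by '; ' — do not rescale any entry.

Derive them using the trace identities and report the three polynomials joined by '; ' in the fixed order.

x^4*y^2 - 2*x^3*y*z - 2*x^2*y^2 + x^2*z^2 + 3*x*y*z - x^2 - z^2; x^3*y^2 - 2*x^2*y*z - x*y^2 + x*z^2 + y*z - 2*x; x^4*y^3 - 2*x^3*y^2*z - x^4*y - 2*x^2*y^3 + x^2*y*z^2 + x^3*z + 3*x*y^2*z + 2*x^2*y - y*z^2 - 2*x*z

tr(b^2) = tr(b) tr(b) - tr(1)   [square of b] = y^2 - 2
tr(b^2 a) = tr(b) tr(a b) - tr(a)   [square of b] = y*z - x
tr(b a^-1 b) = tr(b^2) tr(a) - tr(b^2 a)   [inverse elimination on a] = x*y^2 - y*z - x
tr(b a b a) = tr(b a) tr(b a) - tr(1)   [split at a repeated b] = z^2 - 2
tr(b a^-1 b a) = tr(b a b) tr(a) - tr(b a b a)   [inverse elimination on a] = x*y*z - x^2 - z^2 + 2
tr(a^-1 b a^-1 b) = tr(b a^-1 b) tr(a) - tr(b a^-1 b a)   [inverse elimination on a] = x^2*y^2 - 2*x*y*z + z^2 - 2
tr(b a^-1 b a^-2) = tr(a^-1 b a^-1 b) tr(a) - tr(a^-1 b a^-1 b a)   [inverse elimination on a] = x^3*y^2 - 2*x^2*y*z - x*y^2 + x*z^2 + y*z - x
tr(b a^-1 b a^-3) = tr(b a^-1 b a^-2) tr(a) - tr(b a^-1 b a^-1)   [inverse elimination on a] = x^4*y^2 - 2*x^3*y*z - 2*x^2*y^2 + x^2*z^2 + 3*x*y*z - x^2 - z^2 + 2
tr(b^3) = tr(b) tr(b^2) - tr(b)  (reduce the b square) = y^3 - 3*y
tr(b^3 a) = tr(b) tr(a b^2) - tr(a b)  (reduce the b square) = y^2*z - x*y - z
tr(a^-1 b^3) = tr(b^3) tr(a) - tr(b^3 a)  (eliminate a^-1) = x*y^3 - y^2*z - 2*x*y + z
tr(b a^-2 b^2) = tr(a^-1 b^3) tr(a) - tr(a^-1 b^3 a)  (eliminate a^-1) = x^2*y^3 - x*y^2*z - 2*x^2*y - y^3 + x*z + 3*y
tr(a b a) = tr(a) tr(b a) - tr(b)  (reduce the a square) = x*z - y
tr(b^2 a b a) = tr(b) tr(a b a b) - tr(a b a)  (reduce the b square) = y*z^2 - x*z - y
tr(a^-1 b^2 a b) = tr(b^2 a b) tr(a) - tr(b^2 a b a)  (eliminate a^-1) = x*y^2*z - x^2*y - y*z^2 + y
tr(b a^-2 b^2 a) = tr(a^-1 b^2 a b) tr(a) - tr(a^-1 b^2 a b a)  (eliminate a^-1) = x^2*y^2*z - x^3*y - x*y*z^2 - y^2*z + 2*x*y + z
tr(a^-2 b^2 a^-1 b) = tr(b a^-2 b^2) tr(a) - tr(b a^-2 b^2 a)  (eliminate a^-1) = x^3*y^3 - 2*x^2*y^2*z - x^3*y - x*y^3 + x*y*z^2 + x^2*z + y^2*z + x*y - z
tr(b^2 a^-1 b a) = tr(b a b^2) tr(a) - tr(b a b^2 a)  (eliminate a^-1) = x*y^2*z - x^2*y - y*z^2 + y
tr(a^-1 b^2 a^-1 b) = tr(b^2 a^-1 b) tr(a) - tr(b^2 a^-1 b a)  (eliminate a^-1) = x^2*y^3 - 2*x*y^2*z - x^2*y + y*z^2 + x*z - y
tr(b a^-1 b a^-3 b) = tr(a^-2 b^2 a^-1 b) tr(a) - tr(a^-2 b^2 a^-1 b a)  (eliminate a^-1) = x^4*y^3 - 2*x^3*y^2*z - x^4*y - 2*x^2*y^3 + x^2*y*z^2 + x^3*z + 3*x*y^2*z + 2*x^2*y - y*z^2 - 2*x*z + y
assemble the triple (tr(r) - 2; tr(r a) - x; tr(r b) - y)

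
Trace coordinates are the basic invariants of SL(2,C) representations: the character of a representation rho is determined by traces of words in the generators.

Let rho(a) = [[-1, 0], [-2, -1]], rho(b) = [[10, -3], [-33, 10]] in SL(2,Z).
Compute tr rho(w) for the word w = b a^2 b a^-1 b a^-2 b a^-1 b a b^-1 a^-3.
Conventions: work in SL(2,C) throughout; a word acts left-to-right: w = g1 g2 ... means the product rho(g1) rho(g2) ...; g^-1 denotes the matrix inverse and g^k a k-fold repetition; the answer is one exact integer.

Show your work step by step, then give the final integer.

rho(b) = [[10, -3], [-33, 10]]
... * rho(a) = [[-1, 0], [-2, -1]]  ->  [[-4, 3], [13, -10]]
... * rho(a) = [[-1, 0], [-2, -1]]  ->  [[-2, -3], [7, 10]]
... * rho(b) = [[10, -3], [-33, 10]]  ->  [[79, -24], [-260, 79]]
... * rho(a^-1) = [[-1, 0], [2, -1]]  ->  [[-127, 24], [418, -79]]
... * rho(b) = [[10, -3], [-33, 10]]  ->  [[-2062, 621], [6787, -2044]]
... * rho(a^-1) = [[-1, 0], [2, -1]]  ->  [[3304, -621], [-10875, 2044]]
... * rho(a^-1) = [[-1, 0], [2, -1]]  ->  [[-4546, 621], [14963, -2044]]
... * rho(b) = [[10, -3], [-33, 10]]  ->  [[-65953, 19848], [217082, -65329]]
... * rho(a^-1) = [[-1, 0], [2, -1]]  ->  [[105649, -19848], [-347740, 65329]]
... * rho(b) = [[10, -3], [-33, 10]]  ->  [[1711474, -515427], [-5633257, 1696510]]
... * rho(a) = [[-1, 0], [-2, -1]]  ->  [[-680620, 515427], [2240237, -1696510]]
... * rho(b^-1) = [[10, 3], [33, 10]]  ->  [[10202891, 3112410], [-33582460, -10244389]]
... * rho(a^-1) = [[-1, 0], [2, -1]]  ->  [[-3978071, -3112410], [13093682, 10244389]]
... * rho(a^-1) = [[-1, 0], [2, -1]]  ->  [[-2246749, 3112410], [7395096, -10244389]]
... * rho(a^-1) = [[-1, 0], [2, -1]]  ->  [[8471569, -3112410], [-27883874, 10244389]]
tr = 8471569 + 10244389 = 18715958

18715958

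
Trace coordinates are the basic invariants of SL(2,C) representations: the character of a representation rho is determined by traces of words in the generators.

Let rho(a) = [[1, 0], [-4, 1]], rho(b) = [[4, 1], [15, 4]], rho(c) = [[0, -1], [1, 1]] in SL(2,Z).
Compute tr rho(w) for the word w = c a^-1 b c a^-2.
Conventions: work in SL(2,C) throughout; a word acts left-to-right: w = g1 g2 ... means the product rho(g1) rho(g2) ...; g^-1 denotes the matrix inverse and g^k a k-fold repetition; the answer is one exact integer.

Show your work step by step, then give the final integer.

150

rho(c) = [[0, -1], [1, 1]]
... * rho(a^-1) = [[1, 0], [4, 1]]  ->  [[-4, -1], [5, 1]]
... * rho(b) = [[4, 1], [15, 4]]  ->  [[-31, -8], [35, 9]]
... * rho(c) = [[0, -1], [1, 1]]  ->  [[-8, 23], [9, -26]]
... * rho(a^-1) = [[1, 0], [4, 1]]  ->  [[84, 23], [-95, -26]]
... * rho(a^-1) = [[1, 0], [4, 1]]  ->  [[176, 23], [-199, -26]]
tr = 176 + -26 = 150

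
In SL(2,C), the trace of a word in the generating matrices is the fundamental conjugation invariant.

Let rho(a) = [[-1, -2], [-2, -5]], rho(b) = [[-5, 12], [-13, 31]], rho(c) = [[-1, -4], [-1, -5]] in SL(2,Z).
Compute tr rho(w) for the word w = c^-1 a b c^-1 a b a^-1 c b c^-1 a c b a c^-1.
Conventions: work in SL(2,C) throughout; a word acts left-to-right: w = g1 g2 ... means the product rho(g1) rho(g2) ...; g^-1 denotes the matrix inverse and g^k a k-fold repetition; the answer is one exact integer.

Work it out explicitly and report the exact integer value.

-143418041738

rho(c^-1) = [[-5, 4], [1, -1]]
... * rho(a) = [[-1, -2], [-2, -5]]  ->  [[-3, -10], [1, 3]]
... * rho(b) = [[-5, 12], [-13, 31]]  ->  [[145, -346], [-44, 105]]
... * rho(c^-1) = [[-5, 4], [1, -1]]  ->  [[-1071, 926], [325, -281]]
... * rho(a) = [[-1, -2], [-2, -5]]  ->  [[-781, -2488], [237, 755]]
... * rho(b) = [[-5, 12], [-13, 31]]  ->  [[36249, -86500], [-11000, 26249]]
... * rho(a^-1) = [[-5, 2], [2, -1]]  ->  [[-354245, 158998], [107498, -48249]]
... * rho(c) = [[-1, -4], [-1, -5]]  ->  [[195247, 621990], [-59249, -188747]]
... * rho(b) = [[-5, 12], [-13, 31]]  ->  [[-9062105, 21624654], [2749956, -6562145]]
... * rho(c^-1) = [[-5, 4], [1, -1]]  ->  [[66935179, -57873074], [-20311925, 17561969]]
... * rho(a) = [[-1, -2], [-2, -5]]  ->  [[48810969, 155495012], [-14812013, -47185995]]
... * rho(c) = [[-1, -4], [-1, -5]]  ->  [[-204305981, -972718936], [61998008, 295178027]]
... * rho(b) = [[-5, 12], [-13, 31]]  ->  [[13666876073, -32605958788], [-4147304391, 9894494933]]
... * rho(a) = [[-1, -2], [-2, -5]]  ->  [[51545041503, 135696041794], [-15641685475, -41177865883]]
... * rho(c^-1) = [[-5, 4], [1, -1]]  ->  [[-122029165721, 70484124218], [37030561492, -21388876017]]
tr = -122029165721 + -21388876017 = -143418041738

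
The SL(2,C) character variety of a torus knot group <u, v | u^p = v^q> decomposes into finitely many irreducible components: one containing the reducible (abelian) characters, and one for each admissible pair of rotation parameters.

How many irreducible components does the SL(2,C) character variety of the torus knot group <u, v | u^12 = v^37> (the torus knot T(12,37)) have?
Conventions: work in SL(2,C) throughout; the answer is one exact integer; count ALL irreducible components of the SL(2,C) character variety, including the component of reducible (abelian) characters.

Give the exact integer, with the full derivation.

Gamma = < u, v | u^12 = v^37 > (torus knot T(12,37)); the central element u^12 = v^37 acts as +I or -I in any irreducible SL(2,C) representation.
On an irreducible component, tr(u) is locked at 2*cos(pi*alpha/12) for some alpha in 1..11, and tr(v) at 2*cos(pi*beta/37) for some beta in 1..36.
Consistency of u^12 = (-1)^alpha I with v^37 = (-1)^beta I forces alpha = beta (mod 2).
Enumerate parity-matched pairs: 6*18 odd-odd plus 5*18 even-even gives 198.
components with irreducible characters: 198; plus the single component of reducible (abelian) characters: total 199.

199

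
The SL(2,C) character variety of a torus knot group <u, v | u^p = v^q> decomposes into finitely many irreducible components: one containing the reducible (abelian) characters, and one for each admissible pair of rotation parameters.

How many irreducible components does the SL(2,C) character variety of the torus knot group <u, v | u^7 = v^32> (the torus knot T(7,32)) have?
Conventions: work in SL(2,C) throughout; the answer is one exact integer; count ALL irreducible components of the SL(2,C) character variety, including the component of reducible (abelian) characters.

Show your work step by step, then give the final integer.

In the torus knot group T(7,32), u^7 = v^32 is central, so an irreducible representation sends it to +I or -I (Schur).
On an irreducible component, tr(u) is locked at 2*cos(pi*alpha/7) for some alpha in 1..6, and tr(v) at 2*cos(pi*beta/32) for some beta in 1..31.
Consistency of u^7 = (-1)^alpha I with v^32 = (-1)^beta I forces alpha = beta (mod 2).
Counting: 3 odd alphas x 16 odd betas + 3 even alphas x 15 even betas = 48 + 45 = 93.
That is 93 components of irreducible characters, and with the reducible (abelian) component the total is 94.

94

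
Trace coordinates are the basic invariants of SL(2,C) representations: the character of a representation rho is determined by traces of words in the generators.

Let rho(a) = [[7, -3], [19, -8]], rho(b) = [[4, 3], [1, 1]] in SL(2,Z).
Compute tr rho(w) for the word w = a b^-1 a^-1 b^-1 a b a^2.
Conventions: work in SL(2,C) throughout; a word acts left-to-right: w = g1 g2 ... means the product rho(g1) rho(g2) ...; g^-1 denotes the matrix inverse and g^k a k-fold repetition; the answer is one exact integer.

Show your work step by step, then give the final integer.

5

rho(a) = [[7, -3], [19, -8]]
... * rho(b^-1) = [[1, -3], [-1, 4]]  ->  [[10, -33], [27, -89]]
... * rho(a^-1) = [[-8, 3], [-19, 7]]  ->  [[547, -201], [1475, -542]]
... * rho(b^-1) = [[1, -3], [-1, 4]]  ->  [[748, -2445], [2017, -6593]]
... * rho(a) = [[7, -3], [19, -8]]  ->  [[-41219, 17316], [-111148, 46693]]
... * rho(b) = [[4, 3], [1, 1]]  ->  [[-147560, -106341], [-397899, -286751]]
... * rho(a) = [[7, -3], [19, -8]]  ->  [[-3053399, 1293408], [-8233562, 3487705]]
... * rho(a) = [[7, -3], [19, -8]]  ->  [[3200959, -1187067], [8631461, -3200954]]
tr = 3200959 + -3200954 = 5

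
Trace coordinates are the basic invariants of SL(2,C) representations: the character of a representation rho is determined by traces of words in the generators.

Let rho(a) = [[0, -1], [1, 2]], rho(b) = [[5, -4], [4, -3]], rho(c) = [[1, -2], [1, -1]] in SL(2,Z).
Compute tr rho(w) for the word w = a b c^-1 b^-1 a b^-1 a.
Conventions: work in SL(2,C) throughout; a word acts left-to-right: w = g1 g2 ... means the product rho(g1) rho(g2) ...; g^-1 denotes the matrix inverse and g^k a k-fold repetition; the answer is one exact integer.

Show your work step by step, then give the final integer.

3043

rho(a) = [[0, -1], [1, 2]]
... * rho(b) = [[5, -4], [4, -3]]  ->  [[-4, 3], [13, -10]]
... * rho(c^-1) = [[-1, 2], [-1, 1]]  ->  [[1, -5], [-3, 16]]
... * rho(b^-1) = [[-3, 4], [-4, 5]]  ->  [[17, -21], [-55, 68]]
... * rho(a) = [[0, -1], [1, 2]]  ->  [[-21, -59], [68, 191]]
... * rho(b^-1) = [[-3, 4], [-4, 5]]  ->  [[299, -379], [-968, 1227]]
... * rho(a) = [[0, -1], [1, 2]]  ->  [[-379, -1057], [1227, 3422]]
tr = -379 + 3422 = 3043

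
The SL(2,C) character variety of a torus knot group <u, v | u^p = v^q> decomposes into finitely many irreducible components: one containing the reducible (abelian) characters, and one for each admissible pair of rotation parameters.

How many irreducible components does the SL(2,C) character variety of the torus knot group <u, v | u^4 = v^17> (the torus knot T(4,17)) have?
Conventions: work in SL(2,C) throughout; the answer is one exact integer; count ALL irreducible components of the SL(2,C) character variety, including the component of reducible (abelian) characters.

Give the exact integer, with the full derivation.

Gamma = < u, v | u^4 = v^17 > (torus knot T(4,17)); the central element u^4 = v^17 acts as +I or -I in any irreducible SL(2,C) representation.
On an irreducible component, tr(u) is locked at 2*cos(pi*alpha/4) for some alpha in 1..3, and tr(v) at 2*cos(pi*beta/17) for some beta in 1..16.
u^4 = (-1)^alpha I and v^17 = (-1)^beta I must agree, so alpha and beta have equal parity.
Counting: 2 odd alphas x 8 odd betas + 1 even alphas x 8 even betas = 16 + 8 = 24.
components with irreducible characters: 24; plus the single component of reducible (abelian) characters: total 25.

25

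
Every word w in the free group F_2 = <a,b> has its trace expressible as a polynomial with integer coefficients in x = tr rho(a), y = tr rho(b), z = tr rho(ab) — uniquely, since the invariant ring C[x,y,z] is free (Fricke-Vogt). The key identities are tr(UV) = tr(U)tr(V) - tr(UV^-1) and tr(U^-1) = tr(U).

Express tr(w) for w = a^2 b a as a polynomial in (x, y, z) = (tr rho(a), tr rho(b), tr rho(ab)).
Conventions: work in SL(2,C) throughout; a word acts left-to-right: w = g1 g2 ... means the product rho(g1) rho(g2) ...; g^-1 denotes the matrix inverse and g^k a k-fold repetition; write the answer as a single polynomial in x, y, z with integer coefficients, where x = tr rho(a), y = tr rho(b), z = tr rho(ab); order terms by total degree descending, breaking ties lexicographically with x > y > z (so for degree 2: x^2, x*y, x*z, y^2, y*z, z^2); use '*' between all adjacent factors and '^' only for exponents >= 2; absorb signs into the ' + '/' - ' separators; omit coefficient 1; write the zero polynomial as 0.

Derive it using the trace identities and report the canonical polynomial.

tr(b a^2) = tr(a) tr(b a) - tr(b) = x*z - y
tr(a^2 b a) = tr(a) tr(b a^2) - tr(b a) = x^2*z - x*y - z

x^2*z - x*y - z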